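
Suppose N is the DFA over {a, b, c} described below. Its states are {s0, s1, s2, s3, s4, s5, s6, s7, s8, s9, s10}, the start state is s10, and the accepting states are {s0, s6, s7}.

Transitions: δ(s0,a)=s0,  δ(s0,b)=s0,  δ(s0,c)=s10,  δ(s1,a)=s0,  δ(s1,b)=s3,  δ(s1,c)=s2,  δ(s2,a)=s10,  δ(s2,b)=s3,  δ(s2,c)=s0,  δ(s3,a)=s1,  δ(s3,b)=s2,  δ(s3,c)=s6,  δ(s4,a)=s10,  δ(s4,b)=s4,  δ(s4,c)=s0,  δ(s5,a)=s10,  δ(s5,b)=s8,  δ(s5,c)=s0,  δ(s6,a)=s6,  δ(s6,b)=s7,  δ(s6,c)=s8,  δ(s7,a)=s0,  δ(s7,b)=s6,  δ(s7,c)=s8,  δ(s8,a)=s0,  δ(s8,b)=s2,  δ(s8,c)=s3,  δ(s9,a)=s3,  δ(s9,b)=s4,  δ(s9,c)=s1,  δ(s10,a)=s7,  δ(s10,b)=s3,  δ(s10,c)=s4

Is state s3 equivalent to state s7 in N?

States {s5,s9} cannot be reached from the start state, so discard them.
Start with accepting vs non-accepting: {s0,s6,s7} | {s1,s2,s3,s4,s8,s10}.
Split {s1,s2,s3,s4,s8,s10} by δ(·,a) → {s1,s8,s10} and {s2,s3,s4}.
No further refinement is possible. Final partition (3 blocks): {s0,s6,s7} | {s1,s8,s10} | {s2,s3,s4}.
s3 and s7 end up in different blocks, so they are distinguishable. For instance, the string 'ε' is accepted from only s7.

No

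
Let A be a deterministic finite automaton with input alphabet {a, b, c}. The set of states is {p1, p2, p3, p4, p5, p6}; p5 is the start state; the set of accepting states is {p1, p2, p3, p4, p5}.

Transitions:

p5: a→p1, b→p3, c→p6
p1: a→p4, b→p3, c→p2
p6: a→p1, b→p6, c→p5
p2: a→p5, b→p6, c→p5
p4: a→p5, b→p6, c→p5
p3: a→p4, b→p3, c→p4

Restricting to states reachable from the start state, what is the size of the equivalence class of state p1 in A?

Every state is reachable, so we keep all 6.
Initial partition by acceptance: {p1,p2,p3,p4,p5} | {p6}.
Refine {p1,p2,p3,p4,p5} on symbol b: members go to different blocks, giving {p1,p3,p5} and {p2,p4}.
On input a, block {p1,p3,p5} splits into {p1,p3} and {p5}.
No further refinement is possible. Final partition (4 blocks): {p1,p3} | {p6} | {p2,p4} | {p5}.
The equivalence class containing p1 is {p1,p3}, of size 2.

2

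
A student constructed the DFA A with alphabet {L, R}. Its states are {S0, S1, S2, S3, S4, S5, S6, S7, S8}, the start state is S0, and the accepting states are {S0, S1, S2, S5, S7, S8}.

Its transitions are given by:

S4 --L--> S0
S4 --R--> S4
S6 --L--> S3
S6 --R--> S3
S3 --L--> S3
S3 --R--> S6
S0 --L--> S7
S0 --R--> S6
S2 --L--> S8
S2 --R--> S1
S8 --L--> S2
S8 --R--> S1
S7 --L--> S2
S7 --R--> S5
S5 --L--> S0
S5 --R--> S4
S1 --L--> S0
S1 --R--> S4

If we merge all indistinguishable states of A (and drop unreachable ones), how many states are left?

Every state is reachable, so we keep all 9.
P0 = {S0,S1,S2,S5,S7,S8} | {S3,S4,S6}.
Split {S0,S1,S2,S5,S7,S8} by δ(·,R) → {S0,S1,S5} and {S2,S7,S8}.
Refine {S0,S1,S5} on symbol L: members go to different blocks, giving {S1,S5} and {S0}.
Split {S3,S4,S6} by δ(·,L) → {S3,S6} and {S4}.
Stable partition: {S1,S5} | {S3,S6} | {S2,S7,S8} | {S0} | {S4} — 5 equivalence classes.

5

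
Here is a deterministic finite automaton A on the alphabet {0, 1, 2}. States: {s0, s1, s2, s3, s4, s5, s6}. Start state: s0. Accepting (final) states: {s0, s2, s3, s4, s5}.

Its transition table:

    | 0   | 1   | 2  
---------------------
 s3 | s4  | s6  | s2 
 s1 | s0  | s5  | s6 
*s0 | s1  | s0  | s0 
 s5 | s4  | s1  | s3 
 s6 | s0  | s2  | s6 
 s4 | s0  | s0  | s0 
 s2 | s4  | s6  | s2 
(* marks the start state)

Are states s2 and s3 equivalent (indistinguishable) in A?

Every state is reachable, so we keep all 7.
Initial partition by acceptance: {s0,s2,s3,s4,s5} | {s1,s6}.
Refine {s0,s2,s3,s4,s5} on symbol 0: members go to different blocks, giving {s2,s3,s4,s5} and {s0}.
Refine {s2,s3,s4,s5} on symbol 0: members go to different blocks, giving {s2,s3,s5} and {s4}.
Stable partition: {s2,s3,s5} | {s1,s6} | {s0} | {s4} — 4 equivalence classes.
s2 and s3 lie in the same block of the stable partition, so they are equivalent — no string distinguishes them.

Yes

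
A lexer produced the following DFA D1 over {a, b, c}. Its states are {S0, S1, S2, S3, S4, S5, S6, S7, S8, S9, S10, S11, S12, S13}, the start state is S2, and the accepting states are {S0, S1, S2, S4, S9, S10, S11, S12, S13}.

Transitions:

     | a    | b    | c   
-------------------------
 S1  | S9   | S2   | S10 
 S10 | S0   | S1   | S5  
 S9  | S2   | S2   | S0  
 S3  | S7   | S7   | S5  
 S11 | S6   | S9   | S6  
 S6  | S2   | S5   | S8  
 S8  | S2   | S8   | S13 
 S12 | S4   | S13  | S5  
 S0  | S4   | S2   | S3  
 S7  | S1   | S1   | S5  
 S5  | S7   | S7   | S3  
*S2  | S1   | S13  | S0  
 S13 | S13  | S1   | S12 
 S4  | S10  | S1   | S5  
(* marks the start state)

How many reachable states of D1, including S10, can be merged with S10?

4

States {S6,S8,S11} cannot be reached from the start state, so discard them.
Start with accepting vs non-accepting: {S0,S1,S2,S4,S9,S10,S12,S13} | {S3,S5,S7}.
Split {S0,S1,S2,S4,S9,S10,S12,S13} by δ(·,c) → {S0,S4,S10,S12} and {S1,S2,S9,S13}.
Refine {S3,S5,S7} on symbol a: members go to different blocks, giving {S3,S5} and {S7}.
The partition is now stable with 4 blocks: {S0,S4,S10,S12} | {S3,S5} | {S1,S2,S9,S13} | {S7}.
State S10 belongs to the block {S0,S4,S10,S12}, which has 4 states.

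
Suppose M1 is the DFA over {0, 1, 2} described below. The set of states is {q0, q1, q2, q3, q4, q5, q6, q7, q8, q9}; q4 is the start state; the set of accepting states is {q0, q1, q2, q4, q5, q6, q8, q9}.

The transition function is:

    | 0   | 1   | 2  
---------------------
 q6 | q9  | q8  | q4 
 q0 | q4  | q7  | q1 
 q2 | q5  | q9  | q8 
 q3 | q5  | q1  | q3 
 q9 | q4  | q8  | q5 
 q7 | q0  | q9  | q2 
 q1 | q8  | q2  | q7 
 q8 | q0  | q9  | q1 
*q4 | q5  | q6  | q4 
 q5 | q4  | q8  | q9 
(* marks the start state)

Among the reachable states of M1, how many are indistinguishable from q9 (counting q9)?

2

Reachable states from the start: {q0,q1,q2,q4,q5,q6,q7,q8,q9}. Unreachable: {q3} — drop them.
Initial partition by acceptance: {q0,q1,q2,q4,q5,q6,q8,q9} | {q7}.
Refine {q0,q1,q2,q4,q5,q6,q8,q9} on symbol 1: members go to different blocks, giving {q1,q2,q4,q5,q6,q8,q9} and {q0}.
Refine {q1,q2,q4,q5,q6,q8,q9} on symbol 0: members go to different blocks, giving {q1,q2,q4,q5,q6,q9} and {q8}.
Split {q1,q2,q4,q5,q6,q9} by δ(·,0) → {q2,q4,q5,q6,q9} and {q1}.
On input 1, block {q2,q4,q5,q6,q9} splits into {q5,q6,q9} and {q2,q4}.
Refine {q5,q6,q9} on symbol 0: members go to different blocks, giving {q5,q9} and {q6}.
Refine {q2,q4} on symbol 1: members go to different blocks, giving {q2} and {q4}.
No further refinement is possible. Final partition (8 blocks): {q5,q9} | {q7} | {q0} | {q8} | {q1} | {q2} | {q6} | {q4}.
The equivalence class containing q9 is {q5,q9}, of size 2.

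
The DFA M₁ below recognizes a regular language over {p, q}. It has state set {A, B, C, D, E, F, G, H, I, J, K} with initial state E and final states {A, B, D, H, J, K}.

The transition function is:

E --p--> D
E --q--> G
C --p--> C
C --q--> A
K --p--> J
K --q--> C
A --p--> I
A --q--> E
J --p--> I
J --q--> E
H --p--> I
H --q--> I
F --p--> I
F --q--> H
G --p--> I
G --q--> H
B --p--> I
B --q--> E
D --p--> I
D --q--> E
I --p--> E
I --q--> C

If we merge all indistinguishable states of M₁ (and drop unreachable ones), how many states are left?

States {B,F,J,K} cannot be reached from the start state, so discard them.
Start with accepting vs non-accepting: {A,D,H} | {C,E,G,I}.
Split {C,E,G,I} by δ(·,p) → {C,G,I} and {E}.
On input q, block {A,D,H} splits into {A,D} and {H}.
On input p, block {C,G,I} splits into {C,G} and {I}.
On input p, block {C,G} splits into {C} and {G}.
Stable partition: {A,D} | {C} | {E} | {H} | {I} | {G} — 6 equivalence classes.

6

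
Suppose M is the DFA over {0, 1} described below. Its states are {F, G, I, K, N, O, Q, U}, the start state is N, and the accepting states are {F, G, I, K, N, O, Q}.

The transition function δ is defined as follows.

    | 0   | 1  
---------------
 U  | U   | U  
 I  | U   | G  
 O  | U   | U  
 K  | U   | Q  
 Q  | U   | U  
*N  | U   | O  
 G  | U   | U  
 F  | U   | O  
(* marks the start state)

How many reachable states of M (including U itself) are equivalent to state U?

First remove the unreachable states {F,G,I,K,Q}; 3 states remain.
Initial partition by acceptance: {N,O} | {U}.
On input 1, block {N,O} splits into {N} and {O}.
Stable partition: {N} | {U} | {O} — 3 equivalence classes.
State U belongs to the block {U}, which has 1 states.

1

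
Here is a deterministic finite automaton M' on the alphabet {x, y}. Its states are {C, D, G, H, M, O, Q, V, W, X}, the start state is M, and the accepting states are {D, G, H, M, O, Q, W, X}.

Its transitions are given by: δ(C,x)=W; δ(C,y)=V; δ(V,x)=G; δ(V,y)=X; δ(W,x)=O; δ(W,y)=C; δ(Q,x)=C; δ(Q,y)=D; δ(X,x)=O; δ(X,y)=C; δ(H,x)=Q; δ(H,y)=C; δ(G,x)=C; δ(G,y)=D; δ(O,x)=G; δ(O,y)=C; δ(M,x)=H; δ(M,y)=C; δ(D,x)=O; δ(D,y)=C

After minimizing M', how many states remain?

Every state is reachable, so we keep all 10.
Start with accepting vs non-accepting: {D,G,H,M,O,Q,W,X} | {C,V}.
Split {D,G,H,M,O,Q,W,X} by δ(·,x) → {D,H,M,O,W,X} and {G,Q}.
Split {D,H,M,O,W,X} by δ(·,x) → {D,M,W,X} and {H,O}.
Refine {C,V} on symbol x: members go to different blocks, giving {V} and {C}.
The partition is now stable with 5 blocks: {D,M,W,X} | {V} | {G,Q} | {H,O} | {C}.

5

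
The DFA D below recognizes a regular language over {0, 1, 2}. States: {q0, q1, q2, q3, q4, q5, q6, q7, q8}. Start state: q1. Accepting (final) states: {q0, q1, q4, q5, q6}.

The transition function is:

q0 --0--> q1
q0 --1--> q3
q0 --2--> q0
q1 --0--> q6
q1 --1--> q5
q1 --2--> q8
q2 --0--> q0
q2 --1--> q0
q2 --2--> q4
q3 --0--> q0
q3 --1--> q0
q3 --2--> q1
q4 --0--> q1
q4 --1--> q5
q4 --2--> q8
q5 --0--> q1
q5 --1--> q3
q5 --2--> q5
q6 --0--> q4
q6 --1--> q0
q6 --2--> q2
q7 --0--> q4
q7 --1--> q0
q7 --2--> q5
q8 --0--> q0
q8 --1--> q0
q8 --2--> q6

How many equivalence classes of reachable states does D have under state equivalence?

Reachable states from the start: {q0,q1,q2,q3,q4,q5,q6,q8}. Unreachable: {q7} — drop them.
P0 = {q0,q1,q4,q5,q6} | {q2,q3,q8}.
Refine {q0,q1,q4,q5,q6} on symbol 1: members go to different blocks, giving {q1,q4,q6} and {q0,q5}.
Stable partition: {q1,q4,q6} | {q2,q3,q8} | {q0,q5} — 3 equivalence classes.

3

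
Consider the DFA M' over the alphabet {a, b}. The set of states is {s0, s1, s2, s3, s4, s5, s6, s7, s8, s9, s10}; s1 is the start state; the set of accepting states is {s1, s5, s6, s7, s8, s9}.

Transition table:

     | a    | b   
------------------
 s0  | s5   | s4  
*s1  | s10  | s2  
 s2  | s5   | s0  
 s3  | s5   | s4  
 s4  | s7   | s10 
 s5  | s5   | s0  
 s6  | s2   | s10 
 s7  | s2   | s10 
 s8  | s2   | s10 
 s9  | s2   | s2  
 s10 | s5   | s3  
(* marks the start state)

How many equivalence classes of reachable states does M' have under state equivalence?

5

States {s6,s8,s9} cannot be reached from the start state, so discard them.
P0 = {s1,s5,s7} | {s0,s2,s3,s4,s10}.
Split {s1,s5,s7} by δ(·,a) → {s1,s7} and {s5}.
Refine {s0,s2,s3,s4,s10} on symbol a: members go to different blocks, giving {s0,s2,s3,s10} and {s4}.
Split {s0,s2,s3,s10} by δ(·,b) → {s0,s3} and {s2,s10}.
No further refinement is possible. Final partition (5 blocks): {s1,s7} | {s0,s3} | {s5} | {s4} | {s2,s10}.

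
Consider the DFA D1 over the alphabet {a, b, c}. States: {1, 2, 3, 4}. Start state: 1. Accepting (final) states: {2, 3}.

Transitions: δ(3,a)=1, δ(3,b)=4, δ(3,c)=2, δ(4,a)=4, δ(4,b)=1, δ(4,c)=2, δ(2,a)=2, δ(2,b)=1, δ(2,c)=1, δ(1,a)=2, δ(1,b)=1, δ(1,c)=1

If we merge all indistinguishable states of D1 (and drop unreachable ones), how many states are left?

2

Reachable states from the start: {1,2}. Unreachable: {3,4} — drop them.
P0 = {2} | {1}.
Stable partition: {2} | {1} — 2 equivalence classes.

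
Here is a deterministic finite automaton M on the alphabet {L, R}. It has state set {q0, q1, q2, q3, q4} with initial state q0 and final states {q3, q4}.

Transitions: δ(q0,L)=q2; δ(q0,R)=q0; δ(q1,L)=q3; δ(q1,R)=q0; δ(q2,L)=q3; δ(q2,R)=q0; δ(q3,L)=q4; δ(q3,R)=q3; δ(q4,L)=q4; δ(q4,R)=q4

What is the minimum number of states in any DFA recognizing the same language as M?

3

States {q1} cannot be reached from the start state, so discard them.
P0 = {q3,q4} | {q0,q2}.
Refine {q0,q2} on symbol L: members go to different blocks, giving {q0} and {q2}.
Stable partition: {q3,q4} | {q0} | {q2} — 3 equivalence classes.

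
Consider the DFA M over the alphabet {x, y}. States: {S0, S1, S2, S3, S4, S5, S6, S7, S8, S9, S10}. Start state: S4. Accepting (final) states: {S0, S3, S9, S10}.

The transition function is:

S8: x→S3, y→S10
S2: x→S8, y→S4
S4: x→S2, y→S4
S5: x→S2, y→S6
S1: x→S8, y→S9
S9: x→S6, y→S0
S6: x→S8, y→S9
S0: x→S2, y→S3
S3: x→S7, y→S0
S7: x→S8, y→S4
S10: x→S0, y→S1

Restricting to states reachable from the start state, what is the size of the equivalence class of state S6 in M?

Reachable states from the start: {S0,S1,S2,S3,S4,S6,S7,S8,S9,S10}. Unreachable: {S5} — drop them.
P0 = {S0,S3,S9,S10} | {S1,S2,S4,S6,S7,S8}.
On input x, block {S0,S3,S9,S10} splits into {S0,S3,S9} and {S10}.
Split {S1,S2,S4,S6,S7,S8} by δ(·,x) → {S1,S2,S4,S6,S7} and {S8}.
On input x, block {S1,S2,S4,S6,S7} splits into {S1,S2,S6,S7} and {S4}.
Refine {S1,S2,S6,S7} on symbol y: members go to different blocks, giving {S1,S6} and {S2,S7}.
Split {S0,S3,S9} by δ(·,x) → {S0,S3} and {S9}.
No further refinement is possible. Final partition (7 blocks): {S0,S3} | {S1,S6} | {S10} | {S8} | {S4} | {S2,S7} | {S9}.
The equivalence class containing S6 is {S1,S6}, of size 2.

2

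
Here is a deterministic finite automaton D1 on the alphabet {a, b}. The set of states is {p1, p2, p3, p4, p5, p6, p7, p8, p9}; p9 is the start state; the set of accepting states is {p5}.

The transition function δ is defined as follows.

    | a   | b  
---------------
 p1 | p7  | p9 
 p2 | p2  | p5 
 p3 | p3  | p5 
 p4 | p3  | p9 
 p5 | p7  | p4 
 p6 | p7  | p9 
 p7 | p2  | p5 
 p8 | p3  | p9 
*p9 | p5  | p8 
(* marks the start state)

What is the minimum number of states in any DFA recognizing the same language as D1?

4

Reachable states from the start: {p2,p3,p4,p5,p7,p8,p9}. Unreachable: {p1,p6} — drop them.
Initial partition by acceptance: {p5} | {p2,p3,p4,p7,p8,p9}.
Refine {p2,p3,p4,p7,p8,p9} on symbol a: members go to different blocks, giving {p2,p3,p4,p7,p8} and {p9}.
Refine {p2,p3,p4,p7,p8} on symbol b: members go to different blocks, giving {p2,p3,p7} and {p4,p8}.
The partition is now stable with 4 blocks: {p5} | {p2,p3,p7} | {p9} | {p4,p8}.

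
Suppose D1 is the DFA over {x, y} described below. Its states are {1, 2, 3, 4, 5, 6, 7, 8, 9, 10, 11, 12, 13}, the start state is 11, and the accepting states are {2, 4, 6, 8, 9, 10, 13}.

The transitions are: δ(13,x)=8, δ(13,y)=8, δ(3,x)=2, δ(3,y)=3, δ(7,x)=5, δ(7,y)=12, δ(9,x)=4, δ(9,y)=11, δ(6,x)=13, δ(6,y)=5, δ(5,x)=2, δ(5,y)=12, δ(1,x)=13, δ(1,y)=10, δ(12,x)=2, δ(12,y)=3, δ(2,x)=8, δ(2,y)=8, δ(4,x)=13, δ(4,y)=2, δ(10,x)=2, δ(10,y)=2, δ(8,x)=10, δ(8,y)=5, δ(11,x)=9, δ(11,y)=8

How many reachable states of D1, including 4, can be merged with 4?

First remove the unreachable states {1,6,7}; 10 states remain.
Start with accepting vs non-accepting: {2,4,8,9,10,13} | {3,5,11,12}.
Split {2,4,8,9,10,13} by δ(·,y) → {2,4,10,13} and {8,9}.
Split {2,4,10,13} by δ(·,x) → {2,13} and {4,10}.
Refine {3,5,11,12} on symbol x: members go to different blocks, giving {3,5,12} and {11}.
On input y, block {8,9} splits into {8} and {9}.
Stable partition: {2,13} | {3,5,12} | {8} | {4,10} | {11} | {9} — 6 equivalence classes.
State 4 belongs to the block {4,10}, which has 2 states.

2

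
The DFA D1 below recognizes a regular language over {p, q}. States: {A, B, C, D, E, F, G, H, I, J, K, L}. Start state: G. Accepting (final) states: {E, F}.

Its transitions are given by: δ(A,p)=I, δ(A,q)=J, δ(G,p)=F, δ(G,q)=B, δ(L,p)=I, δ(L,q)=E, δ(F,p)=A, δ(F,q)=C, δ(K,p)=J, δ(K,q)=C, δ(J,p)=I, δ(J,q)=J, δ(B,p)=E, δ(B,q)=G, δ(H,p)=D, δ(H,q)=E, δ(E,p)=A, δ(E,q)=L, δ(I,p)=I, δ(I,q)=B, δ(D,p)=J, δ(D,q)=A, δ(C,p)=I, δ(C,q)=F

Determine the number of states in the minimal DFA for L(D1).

5

First remove the unreachable states {D,H,K}; 9 states remain.
P0 = {E,F} | {A,B,C,G,I,J,L}.
Split {A,B,C,G,I,J,L} by δ(·,p) → {A,C,I,J,L} and {B,G}.
Split {A,C,I,J,L} by δ(·,q) → {A,J} and {C,L} and {I}.
The partition is now stable with 5 blocks: {E,F} | {A,J} | {B,G} | {C,L} | {I}.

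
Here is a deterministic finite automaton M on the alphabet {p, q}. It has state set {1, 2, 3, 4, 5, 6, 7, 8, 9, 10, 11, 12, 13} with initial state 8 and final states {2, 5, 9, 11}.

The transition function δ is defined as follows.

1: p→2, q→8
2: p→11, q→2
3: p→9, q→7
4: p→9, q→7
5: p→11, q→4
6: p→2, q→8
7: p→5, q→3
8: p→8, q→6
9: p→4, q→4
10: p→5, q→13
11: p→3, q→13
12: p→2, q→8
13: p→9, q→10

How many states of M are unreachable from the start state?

2

Starting at 8 and following transitions, the reachable set is {2, 3, 4, 5, 6, 7, 8, 9, 10, 11, 13}. That leaves 1, 12 unreachable — 2 in total.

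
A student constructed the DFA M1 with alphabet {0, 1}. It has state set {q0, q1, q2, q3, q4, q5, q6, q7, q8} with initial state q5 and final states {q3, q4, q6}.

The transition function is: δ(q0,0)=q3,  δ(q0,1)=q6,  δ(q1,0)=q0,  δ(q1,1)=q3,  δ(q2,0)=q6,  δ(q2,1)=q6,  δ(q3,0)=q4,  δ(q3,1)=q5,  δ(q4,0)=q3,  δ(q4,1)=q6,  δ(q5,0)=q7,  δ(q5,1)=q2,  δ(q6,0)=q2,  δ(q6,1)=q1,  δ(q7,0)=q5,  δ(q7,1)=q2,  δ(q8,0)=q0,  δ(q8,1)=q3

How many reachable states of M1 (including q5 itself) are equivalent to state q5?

2

States {q8} cannot be reached from the start state, so discard them.
Start with accepting vs non-accepting: {q3,q4,q6} | {q0,q1,q2,q5,q7}.
Refine {q3,q4,q6} on symbol 0: members go to different blocks, giving {q3,q4} and {q6}.
Split {q3,q4} by δ(·,1) → {q3} and {q4}.
Split {q0,q1,q2,q5,q7} by δ(·,0) → {q1,q5,q7} and {q0} and {q2}.
On input 0, block {q1,q5,q7} splits into {q5,q7} and {q1}.
Stable partition: {q3} | {q5,q7} | {q6} | {q4} | {q0} | {q2} | {q1} — 7 equivalence classes.
State q5 belongs to the block {q5,q7}, which has 2 states.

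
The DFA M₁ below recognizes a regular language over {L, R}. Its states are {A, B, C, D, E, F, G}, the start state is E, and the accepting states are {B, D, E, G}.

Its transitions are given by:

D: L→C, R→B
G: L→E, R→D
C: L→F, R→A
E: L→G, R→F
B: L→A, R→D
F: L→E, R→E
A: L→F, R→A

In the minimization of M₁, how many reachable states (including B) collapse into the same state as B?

2

Start with accepting vs non-accepting: {B,D,E,G} | {A,C,F}.
On input L, block {B,D,E,G} splits into {B,D} and {E,G}.
On input L, block {A,C,F} splits into {A,C} and {F}.
On input R, block {E,G} splits into {E} and {G}.
Stable partition: {B,D} | {A,C} | {E} | {F} | {G} — 5 equivalence classes.
State B belongs to the block {B,D}, which has 2 states.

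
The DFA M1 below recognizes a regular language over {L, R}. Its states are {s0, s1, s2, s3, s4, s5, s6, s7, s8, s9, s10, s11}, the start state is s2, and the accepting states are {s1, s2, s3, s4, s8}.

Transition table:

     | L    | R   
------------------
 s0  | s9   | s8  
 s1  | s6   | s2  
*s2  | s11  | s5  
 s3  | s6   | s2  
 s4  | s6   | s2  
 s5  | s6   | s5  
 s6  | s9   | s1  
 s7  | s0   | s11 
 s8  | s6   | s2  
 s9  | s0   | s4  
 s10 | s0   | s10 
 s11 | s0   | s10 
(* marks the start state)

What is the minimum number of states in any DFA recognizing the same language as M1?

4

States {s3,s7} cannot be reached from the start state, so discard them.
P0 = {s1,s2,s4,s8} | {s0,s5,s6,s9,s10,s11}.
Refine {s1,s2,s4,s8} on symbol R: members go to different blocks, giving {s1,s4,s8} and {s2}.
On input R, block {s0,s5,s6,s9,s10,s11} splits into {s0,s6,s9} and {s5,s10,s11}.
No further refinement is possible. Final partition (4 blocks): {s1,s4,s8} | {s0,s6,s9} | {s2} | {s5,s10,s11}.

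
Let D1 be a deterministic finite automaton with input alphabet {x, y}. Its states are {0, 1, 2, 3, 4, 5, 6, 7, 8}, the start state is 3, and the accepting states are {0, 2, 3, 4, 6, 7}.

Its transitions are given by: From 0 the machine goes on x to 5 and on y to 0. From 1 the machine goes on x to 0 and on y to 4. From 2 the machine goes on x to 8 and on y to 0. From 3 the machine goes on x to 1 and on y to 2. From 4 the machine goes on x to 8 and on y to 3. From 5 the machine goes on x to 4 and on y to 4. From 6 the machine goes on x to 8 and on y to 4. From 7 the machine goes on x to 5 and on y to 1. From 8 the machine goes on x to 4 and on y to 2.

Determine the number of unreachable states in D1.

Starting at 3 and following transitions, the reachable set is {0, 1, 2, 3, 4, 5, 8}. That leaves 6, 7 unreachable — 2 in total.

2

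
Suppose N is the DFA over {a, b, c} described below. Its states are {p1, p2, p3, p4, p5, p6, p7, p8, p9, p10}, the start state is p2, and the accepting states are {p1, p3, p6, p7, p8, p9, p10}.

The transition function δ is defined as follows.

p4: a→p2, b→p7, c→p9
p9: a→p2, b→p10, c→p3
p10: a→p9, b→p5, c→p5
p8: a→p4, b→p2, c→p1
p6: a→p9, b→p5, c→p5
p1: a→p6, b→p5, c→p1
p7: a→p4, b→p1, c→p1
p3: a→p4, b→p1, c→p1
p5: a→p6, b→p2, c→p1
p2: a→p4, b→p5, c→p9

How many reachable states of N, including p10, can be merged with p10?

Reachable states from the start: {p1,p2,p3,p4,p5,p6,p7,p9,p10}. Unreachable: {p8} — drop them.
Initial partition by acceptance: {p1,p3,p6,p7,p9,p10} | {p2,p4,p5}.
Split {p1,p3,p6,p7,p9,p10} by δ(·,a) → {p1,p6,p10} and {p3,p7,p9}.
Split {p1,p6,p10} by δ(·,a) → {p6,p10} and {p1}.
Refine {p2,p4,p5} on symbol a: members go to different blocks, giving {p2,p4} and {p5}.
On input b, block {p2,p4} splits into {p2} and {p4}.
On input a, block {p3,p7,p9} splits into {p3,p7} and {p9}.
No further refinement is possible. Final partition (7 blocks): {p6,p10} | {p2} | {p3,p7} | {p1} | {p5} | {p4} | {p9}.
The equivalence class containing p10 is {p6,p10}, of size 2.

2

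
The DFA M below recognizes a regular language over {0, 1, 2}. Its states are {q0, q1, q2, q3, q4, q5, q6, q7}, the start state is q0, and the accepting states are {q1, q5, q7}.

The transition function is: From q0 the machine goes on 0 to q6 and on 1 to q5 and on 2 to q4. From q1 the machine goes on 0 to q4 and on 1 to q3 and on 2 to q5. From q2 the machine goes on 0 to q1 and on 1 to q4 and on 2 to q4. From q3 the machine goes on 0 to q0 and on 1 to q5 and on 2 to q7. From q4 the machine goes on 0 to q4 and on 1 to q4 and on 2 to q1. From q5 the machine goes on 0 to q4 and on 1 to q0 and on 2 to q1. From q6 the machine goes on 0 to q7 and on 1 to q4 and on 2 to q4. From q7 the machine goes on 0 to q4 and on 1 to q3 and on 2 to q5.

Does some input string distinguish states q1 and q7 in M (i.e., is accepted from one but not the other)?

Reachable states from the start: {q0,q1,q3,q4,q5,q6,q7}. Unreachable: {q2} — drop them.
Start with accepting vs non-accepting: {q1,q5,q7} | {q0,q3,q4,q6}.
Split {q0,q3,q4,q6} by δ(·,0) → {q0,q3,q4} and {q6}.
Refine {q0,q3,q4} on symbol 0: members go to different blocks, giving {q3,q4} and {q0}.
Refine {q1,q5,q7} on symbol 1: members go to different blocks, giving {q1,q7} and {q5}.
On input 0, block {q3,q4} splits into {q3} and {q4}.
Stable partition: {q1,q7} | {q3} | {q6} | {q0} | {q5} | {q4} — 6 equivalence classes.
q1 and q7 lie in the same block of the stable partition, so they are equivalent — no string distinguishes them.

No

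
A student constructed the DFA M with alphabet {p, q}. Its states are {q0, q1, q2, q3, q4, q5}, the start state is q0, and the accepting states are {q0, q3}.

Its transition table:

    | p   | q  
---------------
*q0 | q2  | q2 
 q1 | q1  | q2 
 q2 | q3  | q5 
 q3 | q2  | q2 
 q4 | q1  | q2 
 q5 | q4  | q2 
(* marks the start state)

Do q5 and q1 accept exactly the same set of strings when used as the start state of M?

Yes

Start with accepting vs non-accepting: {q0,q3} | {q1,q2,q4,q5}.
On input p, block {q1,q2,q4,q5} splits into {q1,q4,q5} and {q2}.
The partition is now stable with 3 blocks: {q0,q3} | {q1,q4,q5} | {q2}.
q5 and q1 lie in the same block of the stable partition, so they are equivalent — no string distinguishes them.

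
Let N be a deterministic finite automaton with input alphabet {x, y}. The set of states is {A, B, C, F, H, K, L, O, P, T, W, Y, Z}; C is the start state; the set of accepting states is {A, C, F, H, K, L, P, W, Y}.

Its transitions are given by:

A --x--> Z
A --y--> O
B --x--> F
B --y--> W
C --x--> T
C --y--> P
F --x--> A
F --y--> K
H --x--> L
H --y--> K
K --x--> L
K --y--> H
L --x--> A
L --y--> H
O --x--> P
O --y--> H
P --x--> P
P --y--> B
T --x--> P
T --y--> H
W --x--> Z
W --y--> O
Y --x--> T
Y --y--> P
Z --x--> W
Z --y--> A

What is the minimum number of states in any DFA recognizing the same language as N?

8

Reachable states from the start: {A,B,C,F,H,K,L,O,P,T,W,Z}. Unreachable: {Y} — drop them.
Start with accepting vs non-accepting: {A,C,F,H,K,L,P,W} | {B,O,T,Z}.
Refine {A,C,F,H,K,L,P,W} on symbol x: members go to different blocks, giving {F,H,K,L,P} and {A,C,W}.
On input x, block {F,H,K,L,P} splits into {H,K,P} and {F,L}.
On input x, block {H,K,P} splits into {H,K} and {P}.
Refine {B,O,T,Z} on symbol x: members go to different blocks, giving {O,T} and {Z} and {B}.
Split {A,C,W} by δ(·,x) → {A,W} and {C}.
The partition is now stable with 8 blocks: {H,K} | {O,T} | {A,W} | {F,L} | {P} | {Z} | {B} | {C}.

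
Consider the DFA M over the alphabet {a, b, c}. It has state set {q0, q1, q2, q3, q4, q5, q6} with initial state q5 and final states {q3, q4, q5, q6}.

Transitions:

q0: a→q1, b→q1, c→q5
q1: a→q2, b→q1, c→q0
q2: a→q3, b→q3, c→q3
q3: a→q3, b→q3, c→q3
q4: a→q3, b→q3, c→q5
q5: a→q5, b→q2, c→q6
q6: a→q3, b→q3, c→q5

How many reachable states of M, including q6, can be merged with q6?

First remove the unreachable states {q0,q1,q4}; 4 states remain.
P0 = {q3,q5,q6} | {q2}.
Split {q3,q5,q6} by δ(·,b) → {q3,q6} and {q5}.
Refine {q3,q6} on symbol c: members go to different blocks, giving {q3} and {q6}.
Stable partition: {q3} | {q2} | {q5} | {q6} — 4 equivalence classes.
State q6 belongs to the block {q6}, which has 1 states.

1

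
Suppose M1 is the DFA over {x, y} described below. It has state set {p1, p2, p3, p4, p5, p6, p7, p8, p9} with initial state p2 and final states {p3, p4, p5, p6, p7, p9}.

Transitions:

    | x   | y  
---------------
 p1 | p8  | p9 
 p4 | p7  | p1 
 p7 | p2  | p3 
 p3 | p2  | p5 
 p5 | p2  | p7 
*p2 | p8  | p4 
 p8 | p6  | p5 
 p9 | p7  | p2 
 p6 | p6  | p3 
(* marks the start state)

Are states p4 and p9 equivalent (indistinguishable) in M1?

Yes

Initial partition by acceptance: {p3,p4,p5,p6,p7,p9} | {p1,p2,p8}.
Refine {p3,p4,p5,p6,p7,p9} on symbol x: members go to different blocks, giving {p3,p5,p7} and {p4,p6,p9}.
On input x, block {p1,p2,p8} splits into {p1,p2} and {p8}.
On input x, block {p4,p6,p9} splits into {p4,p9} and {p6}.
The partition is now stable with 5 blocks: {p3,p5,p7} | {p1,p2} | {p4,p9} | {p8} | {p6}.
p4 and p9 lie in the same block of the stable partition, so they are equivalent — no string distinguishes them.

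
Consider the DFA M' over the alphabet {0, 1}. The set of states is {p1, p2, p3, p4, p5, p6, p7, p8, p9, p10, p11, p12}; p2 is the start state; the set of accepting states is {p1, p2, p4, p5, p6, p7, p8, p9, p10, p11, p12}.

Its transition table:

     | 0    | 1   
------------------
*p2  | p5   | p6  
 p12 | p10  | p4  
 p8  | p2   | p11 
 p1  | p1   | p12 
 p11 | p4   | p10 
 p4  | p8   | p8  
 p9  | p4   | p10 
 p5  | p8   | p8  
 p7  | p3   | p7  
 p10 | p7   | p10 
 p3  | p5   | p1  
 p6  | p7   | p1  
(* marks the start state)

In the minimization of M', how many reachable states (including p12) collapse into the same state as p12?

1

States {p9} cannot be reached from the start state, so discard them.
Start with accepting vs non-accepting: {p1,p2,p4,p5,p6,p7,p8,p10,p11,p12} | {p3}.
Refine {p1,p2,p4,p5,p6,p7,p8,p10,p11,p12} on symbol 0: members go to different blocks, giving {p1,p2,p4,p5,p6,p8,p10,p11,p12} and {p7}.
On input 0, block {p1,p2,p4,p5,p6,p8,p10,p11,p12} splits into {p1,p2,p4,p5,p8,p11,p12} and {p6,p10}.
On input 0, block {p1,p2,p4,p5,p8,p11,p12} splits into {p1,p2,p4,p5,p8,p11} and {p12}.
Refine {p1,p2,p4,p5,p8,p11} on symbol 1: members go to different blocks, giving {p4,p5,p8} and {p2,p11} and {p1}.
Refine {p4,p5,p8} on symbol 0: members go to different blocks, giving {p4,p5} and {p8}.
Split {p6,p10} by δ(·,1) → {p6} and {p10}.
Split {p2,p11} by δ(·,1) → {p2} and {p11}.
Stable partition: {p4,p5} | {p3} | {p7} | {p6} | {p12} | {p2} | {p1} | {p8} | {p10} | {p11} — 10 equivalence classes.
The equivalence class containing p12 is {p12}, of size 1.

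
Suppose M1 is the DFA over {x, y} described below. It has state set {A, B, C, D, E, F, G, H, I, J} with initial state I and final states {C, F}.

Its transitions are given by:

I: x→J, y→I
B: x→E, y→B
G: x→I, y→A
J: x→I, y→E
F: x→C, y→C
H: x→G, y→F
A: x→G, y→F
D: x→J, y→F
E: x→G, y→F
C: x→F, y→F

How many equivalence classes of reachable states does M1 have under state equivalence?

4

First remove the unreachable states {B,D,H}; 7 states remain.
P0 = {C,F} | {A,E,G,I,J}.
On input y, block {A,E,G,I,J} splits into {G,I,J} and {A,E}.
On input y, block {G,I,J} splits into {G,J} and {I}.
The partition is now stable with 4 blocks: {C,F} | {G,J} | {A,E} | {I}.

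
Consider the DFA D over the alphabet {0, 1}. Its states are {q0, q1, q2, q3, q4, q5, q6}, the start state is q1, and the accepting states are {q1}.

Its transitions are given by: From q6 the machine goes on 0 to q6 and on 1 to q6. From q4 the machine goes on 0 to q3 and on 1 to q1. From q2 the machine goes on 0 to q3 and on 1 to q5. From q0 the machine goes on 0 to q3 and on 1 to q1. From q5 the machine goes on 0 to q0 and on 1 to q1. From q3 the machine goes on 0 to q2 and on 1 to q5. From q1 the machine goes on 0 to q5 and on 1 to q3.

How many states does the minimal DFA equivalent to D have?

4

States {q4,q6} cannot be reached from the start state, so discard them.
Initial partition by acceptance: {q1} | {q0,q2,q3,q5}.
Refine {q0,q2,q3,q5} on symbol 1: members go to different blocks, giving {q0,q5} and {q2,q3}.
Refine {q0,q5} on symbol 0: members go to different blocks, giving {q0} and {q5}.
No further refinement is possible. Final partition (4 blocks): {q1} | {q0} | {q2,q3} | {q5}.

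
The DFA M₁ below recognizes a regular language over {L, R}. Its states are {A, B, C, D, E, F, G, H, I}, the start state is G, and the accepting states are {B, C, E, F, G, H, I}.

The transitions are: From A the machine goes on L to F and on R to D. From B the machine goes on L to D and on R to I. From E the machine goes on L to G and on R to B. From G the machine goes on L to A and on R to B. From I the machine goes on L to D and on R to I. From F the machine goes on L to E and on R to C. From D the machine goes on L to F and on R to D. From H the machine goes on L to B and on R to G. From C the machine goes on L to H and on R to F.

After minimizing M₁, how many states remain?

4

Initial partition by acceptance: {B,C,E,F,G,H,I} | {A,D}.
Split {B,C,E,F,G,H,I} by δ(·,L) → {C,E,F,H} and {B,G,I}.
Refine {C,E,F,H} on symbol L: members go to different blocks, giving {C,F} and {E,H}.
No further refinement is possible. Final partition (4 blocks): {C,F} | {A,D} | {B,G,I} | {E,H}.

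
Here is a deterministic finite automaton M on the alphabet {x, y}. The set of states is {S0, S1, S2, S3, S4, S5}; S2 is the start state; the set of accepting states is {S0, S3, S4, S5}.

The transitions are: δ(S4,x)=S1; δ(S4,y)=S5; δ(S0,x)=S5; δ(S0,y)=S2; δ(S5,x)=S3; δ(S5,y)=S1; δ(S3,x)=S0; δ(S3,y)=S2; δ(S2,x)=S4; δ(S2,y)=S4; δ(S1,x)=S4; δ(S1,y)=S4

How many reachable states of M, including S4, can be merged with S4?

1

All states are reachable from the start state.
P0 = {S0,S3,S4,S5} | {S1,S2}.
On input x, block {S0,S3,S4,S5} splits into {S0,S3,S5} and {S4}.
The partition is now stable with 3 blocks: {S0,S3,S5} | {S1,S2} | {S4}.
State S4 belongs to the block {S4}, which has 1 states.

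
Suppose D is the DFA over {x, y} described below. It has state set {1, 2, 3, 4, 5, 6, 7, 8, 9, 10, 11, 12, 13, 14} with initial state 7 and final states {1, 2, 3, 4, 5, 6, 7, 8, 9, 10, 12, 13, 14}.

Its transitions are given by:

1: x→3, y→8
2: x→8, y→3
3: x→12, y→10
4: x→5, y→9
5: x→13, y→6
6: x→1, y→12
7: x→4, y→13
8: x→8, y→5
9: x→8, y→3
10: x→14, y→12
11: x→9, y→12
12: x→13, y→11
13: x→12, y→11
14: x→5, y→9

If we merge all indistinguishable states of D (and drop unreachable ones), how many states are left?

6

Reachable states from the start: {1,3,4,5,6,7,8,9,10,11,12,13,14}. Unreachable: {2} — drop them.
P0 = {1,3,4,5,6,7,8,9,10,12,13,14} | {11}.
Split {1,3,4,5,6,7,8,9,10,12,13,14} by δ(·,y) → {1,3,4,5,6,7,8,9,10,14} and {12,13}.
Split {1,3,4,5,6,7,8,9,10,14} by δ(·,x) → {1,4,6,7,8,9,10,14} and {3,5}.
Split {1,4,6,7,8,9,10,14} by δ(·,x) → {6,7,8,9,10} and {1,4,14}.
Refine {6,7,8,9,10} on symbol x: members go to different blocks, giving {6,7,10} and {8,9}.
No further refinement is possible. Final partition (6 blocks): {6,7,10} | {11} | {12,13} | {3,5} | {1,4,14} | {8,9}.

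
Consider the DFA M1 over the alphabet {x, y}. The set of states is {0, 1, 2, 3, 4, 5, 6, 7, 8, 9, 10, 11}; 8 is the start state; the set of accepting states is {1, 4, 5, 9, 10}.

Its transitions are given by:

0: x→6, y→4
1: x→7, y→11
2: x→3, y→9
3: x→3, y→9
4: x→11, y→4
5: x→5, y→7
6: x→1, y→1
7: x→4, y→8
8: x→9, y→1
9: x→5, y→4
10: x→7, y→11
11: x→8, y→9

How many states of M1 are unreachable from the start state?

Starting at 8 and following transitions, the reachable set is {1, 4, 5, 7, 8, 9, 11}. That leaves 0, 2, 3, 6, 10 unreachable — 5 in total.

5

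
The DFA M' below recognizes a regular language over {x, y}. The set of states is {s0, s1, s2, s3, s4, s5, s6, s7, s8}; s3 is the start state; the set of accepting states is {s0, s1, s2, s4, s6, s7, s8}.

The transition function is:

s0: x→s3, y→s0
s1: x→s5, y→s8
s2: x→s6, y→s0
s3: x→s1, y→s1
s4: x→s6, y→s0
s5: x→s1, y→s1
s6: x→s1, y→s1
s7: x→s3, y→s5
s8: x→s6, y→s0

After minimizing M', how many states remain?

5

Reachable states from the start: {s0,s1,s3,s5,s6,s8}. Unreachable: {s2,s4,s7} — drop them.
P0 = {s0,s1,s6,s8} | {s3,s5}.
Refine {s0,s1,s6,s8} on symbol x: members go to different blocks, giving {s0,s1} and {s6,s8}.
Split {s0,s1} by δ(·,y) → {s0} and {s1}.
Split {s6,s8} by δ(·,x) → {s6} and {s8}.
Stable partition: {s0} | {s3,s5} | {s6} | {s1} | {s8} — 5 equivalence classes.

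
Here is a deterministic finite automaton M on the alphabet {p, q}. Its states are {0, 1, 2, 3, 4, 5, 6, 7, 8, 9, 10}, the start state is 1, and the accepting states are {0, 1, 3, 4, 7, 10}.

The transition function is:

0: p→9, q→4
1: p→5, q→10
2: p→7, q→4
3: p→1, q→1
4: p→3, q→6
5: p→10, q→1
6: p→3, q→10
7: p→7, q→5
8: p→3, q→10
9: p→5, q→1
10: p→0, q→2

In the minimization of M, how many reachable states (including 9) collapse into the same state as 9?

1

First remove the unreachable states {8}; 10 states remain.
P0 = {0,1,3,4,7,10} | {2,5,6,9}.
Split {0,1,3,4,7,10} by δ(·,p) → {3,4,7,10} and {0,1}.
Refine {3,4,7,10} on symbol p: members go to different blocks, giving {3,10} and {4,7}.
Split {3,10} by δ(·,q) → {3} and {10}.
On input p, block {2,5,6,9} splits into {2} and {5} and {6} and {9}.
On input p, block {0,1} splits into {0} and {1}.
On input p, block {4,7} splits into {4} and {7}.
No further refinement is possible. Final partition (10 blocks): {3} | {2} | {0} | {4} | {10} | {5} | {6} | {9} | {1} | {7}.
The equivalence class containing 9 is {9}, of size 1.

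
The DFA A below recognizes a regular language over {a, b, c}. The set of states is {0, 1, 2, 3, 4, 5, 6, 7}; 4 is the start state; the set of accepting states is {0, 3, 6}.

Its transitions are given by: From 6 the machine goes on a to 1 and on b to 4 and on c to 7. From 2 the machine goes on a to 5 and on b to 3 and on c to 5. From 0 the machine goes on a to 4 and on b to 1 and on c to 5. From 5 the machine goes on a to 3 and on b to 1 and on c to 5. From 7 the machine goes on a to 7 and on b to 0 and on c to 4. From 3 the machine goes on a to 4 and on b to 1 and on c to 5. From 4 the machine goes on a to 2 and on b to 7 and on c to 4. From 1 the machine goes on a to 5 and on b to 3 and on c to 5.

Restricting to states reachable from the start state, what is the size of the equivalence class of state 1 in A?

2

First remove the unreachable states {6}; 7 states remain.
Initial partition by acceptance: {0,3} | {1,2,4,5,7}.
On input a, block {1,2,4,5,7} splits into {1,2,4,7} and {5}.
Split {1,2,4,7} by δ(·,a) → {1,2} and {4,7}.
Refine {4,7} on symbol a: members go to different blocks, giving {4} and {7}.
No further refinement is possible. Final partition (5 blocks): {0,3} | {1,2} | {5} | {4} | {7}.
The equivalence class containing 1 is {1,2}, of size 2.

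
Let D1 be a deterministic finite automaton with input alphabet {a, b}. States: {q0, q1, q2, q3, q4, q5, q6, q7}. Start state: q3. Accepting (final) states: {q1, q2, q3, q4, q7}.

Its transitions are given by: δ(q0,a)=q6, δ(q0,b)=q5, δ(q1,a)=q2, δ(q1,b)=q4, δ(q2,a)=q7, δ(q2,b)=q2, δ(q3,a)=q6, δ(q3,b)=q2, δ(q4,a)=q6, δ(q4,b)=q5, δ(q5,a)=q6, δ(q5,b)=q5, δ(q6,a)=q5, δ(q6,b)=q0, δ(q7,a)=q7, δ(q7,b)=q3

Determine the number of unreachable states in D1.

2

BFS from q3 reaches {q0, q2, q3, q5, q6, q7}; the 2 state(s) q1, q4 are never visited.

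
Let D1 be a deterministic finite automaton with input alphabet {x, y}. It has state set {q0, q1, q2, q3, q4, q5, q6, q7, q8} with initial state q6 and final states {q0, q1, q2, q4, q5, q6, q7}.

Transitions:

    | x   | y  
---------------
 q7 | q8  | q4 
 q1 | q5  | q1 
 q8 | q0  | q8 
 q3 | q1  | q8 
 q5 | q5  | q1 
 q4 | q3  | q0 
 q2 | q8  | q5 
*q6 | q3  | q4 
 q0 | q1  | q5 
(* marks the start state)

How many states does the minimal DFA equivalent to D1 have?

4

States {q2,q7} cannot be reached from the start state, so discard them.
Start with accepting vs non-accepting: {q0,q1,q4,q5,q6} | {q3,q8}.
Refine {q0,q1,q4,q5,q6} on symbol x: members go to different blocks, giving {q0,q1,q5} and {q4,q6}.
Refine {q4,q6} on symbol y: members go to different blocks, giving {q4} and {q6}.
The partition is now stable with 4 blocks: {q0,q1,q5} | {q3,q8} | {q4} | {q6}.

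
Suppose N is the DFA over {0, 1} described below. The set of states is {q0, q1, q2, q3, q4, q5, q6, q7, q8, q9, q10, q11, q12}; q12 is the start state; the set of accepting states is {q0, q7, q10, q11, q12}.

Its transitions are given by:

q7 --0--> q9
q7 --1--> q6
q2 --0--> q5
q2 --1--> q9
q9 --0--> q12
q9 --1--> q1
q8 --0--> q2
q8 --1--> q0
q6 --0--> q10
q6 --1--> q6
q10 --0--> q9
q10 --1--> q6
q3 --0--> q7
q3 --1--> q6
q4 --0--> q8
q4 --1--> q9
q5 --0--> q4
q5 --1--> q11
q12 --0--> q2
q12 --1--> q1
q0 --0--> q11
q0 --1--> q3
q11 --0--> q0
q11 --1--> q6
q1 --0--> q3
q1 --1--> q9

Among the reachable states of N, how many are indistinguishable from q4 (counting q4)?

2

All states are reachable from the start state.
Initial partition by acceptance: {q0,q7,q10,q11,q12} | {q1,q2,q3,q4,q5,q6,q8,q9}.
Split {q0,q7,q10,q11,q12} by δ(·,0) → {q7,q10,q12} and {q0,q11}.
Refine {q1,q2,q3,q4,q5,q6,q8,q9} on symbol 0: members go to different blocks, giving {q1,q2,q4,q5,q8} and {q3,q6,q9}.
Split {q7,q10,q12} by δ(·,0) → {q7,q10} and {q12}.
Split {q1,q2,q4,q5,q8} by δ(·,0) → {q2,q4,q5,q8} and {q1}.
Split {q2,q4,q5,q8} by δ(·,1) → {q2,q4} and {q5,q8}.
Split {q3,q6,q9} by δ(·,0) → {q3,q6} and {q9}.
Stable partition: {q7,q10} | {q2,q4} | {q0,q11} | {q3,q6} | {q12} | {q1} | {q5,q8} | {q9} — 8 equivalence classes.
The equivalence class containing q4 is {q2,q4}, of size 2.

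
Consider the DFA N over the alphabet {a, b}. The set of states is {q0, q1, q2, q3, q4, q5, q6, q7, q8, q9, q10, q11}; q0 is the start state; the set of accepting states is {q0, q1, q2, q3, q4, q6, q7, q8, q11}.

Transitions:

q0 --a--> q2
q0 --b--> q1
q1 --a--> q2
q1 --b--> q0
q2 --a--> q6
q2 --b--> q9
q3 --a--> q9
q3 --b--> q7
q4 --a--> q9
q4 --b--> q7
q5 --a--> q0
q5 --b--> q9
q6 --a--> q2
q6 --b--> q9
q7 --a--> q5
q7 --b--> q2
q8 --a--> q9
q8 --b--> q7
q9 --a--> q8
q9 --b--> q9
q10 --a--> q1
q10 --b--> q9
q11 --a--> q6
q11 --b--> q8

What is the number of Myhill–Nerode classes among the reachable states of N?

6

First remove the unreachable states {q3,q4,q10,q11}; 8 states remain.
Initial partition by acceptance: {q0,q1,q2,q6,q7,q8} | {q5,q9}.
Split {q0,q1,q2,q6,q7,q8} by δ(·,a) → {q0,q1,q2,q6} and {q7,q8}.
On input b, block {q0,q1,q2,q6} splits into {q0,q1} and {q2,q6}.
On input a, block {q5,q9} splits into {q5} and {q9}.
Refine {q7,q8} on symbol a: members go to different blocks, giving {q7} and {q8}.
The partition is now stable with 6 blocks: {q0,q1} | {q5} | {q7} | {q2,q6} | {q9} | {q8}.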